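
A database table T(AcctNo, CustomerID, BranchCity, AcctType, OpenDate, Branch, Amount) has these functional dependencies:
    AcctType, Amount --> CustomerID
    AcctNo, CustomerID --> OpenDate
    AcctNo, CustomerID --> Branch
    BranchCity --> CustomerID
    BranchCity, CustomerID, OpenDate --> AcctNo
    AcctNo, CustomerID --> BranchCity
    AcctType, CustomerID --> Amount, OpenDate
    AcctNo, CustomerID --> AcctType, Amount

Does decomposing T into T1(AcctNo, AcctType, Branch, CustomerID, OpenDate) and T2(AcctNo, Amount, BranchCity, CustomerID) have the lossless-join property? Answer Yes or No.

The shared attributes are {AcctNo, CustomerID} and {AcctNo, CustomerID}⁺ = {AcctNo, AcctType, Amount, Branch, BranchCity, CustomerID, OpenDate}.
This includes all of T1, so the common attributes are a superkey of T1 — the join is lossless.

Yes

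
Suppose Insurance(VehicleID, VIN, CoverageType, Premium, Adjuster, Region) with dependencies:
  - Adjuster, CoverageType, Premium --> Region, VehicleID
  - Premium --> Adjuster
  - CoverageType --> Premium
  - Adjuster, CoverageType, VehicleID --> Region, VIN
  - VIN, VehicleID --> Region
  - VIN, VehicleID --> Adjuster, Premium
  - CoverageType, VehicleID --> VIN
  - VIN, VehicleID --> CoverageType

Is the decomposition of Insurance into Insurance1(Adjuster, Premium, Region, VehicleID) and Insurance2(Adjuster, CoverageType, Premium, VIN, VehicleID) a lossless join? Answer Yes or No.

The shared attributes are {Adjuster, Premium, VehicleID} and {Adjuster, Premium, VehicleID}⁺ = {Adjuster, Premium, VehicleID}.
Neither Insurance1 nor Insurance2 is contained in that closure, so the decomposition is lossy.

No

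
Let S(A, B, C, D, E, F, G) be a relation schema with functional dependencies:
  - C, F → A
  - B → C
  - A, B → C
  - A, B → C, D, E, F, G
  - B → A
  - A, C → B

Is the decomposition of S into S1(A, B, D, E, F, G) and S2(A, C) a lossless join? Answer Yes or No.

Common attributes: {A}; their closure is {A}.
Neither S1 nor S2 is contained in that closure, so the decomposition is lossy.

No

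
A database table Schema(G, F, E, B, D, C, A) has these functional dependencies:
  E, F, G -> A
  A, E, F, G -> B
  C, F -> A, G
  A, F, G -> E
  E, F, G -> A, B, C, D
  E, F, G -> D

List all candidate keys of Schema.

No FD produces {F}, so it must be in every candidate key.
{C, F} is a candidate key since {C, F}⁺ = {A, B, C, D, E, F, G} covers every attribute.
{A, F, G} is a candidate key since {A, F, G}⁺ = {A, B, C, D, E, F, G} covers every attribute.
{E, F, G} is a candidate key since {E, F, G}⁺ = {A, B, C, D, E, F, G} covers every attribute.
No proper subset of any of these is a key, and no other minimal superkey exists.

{A, F, G}, {C, F}, {E, F, G}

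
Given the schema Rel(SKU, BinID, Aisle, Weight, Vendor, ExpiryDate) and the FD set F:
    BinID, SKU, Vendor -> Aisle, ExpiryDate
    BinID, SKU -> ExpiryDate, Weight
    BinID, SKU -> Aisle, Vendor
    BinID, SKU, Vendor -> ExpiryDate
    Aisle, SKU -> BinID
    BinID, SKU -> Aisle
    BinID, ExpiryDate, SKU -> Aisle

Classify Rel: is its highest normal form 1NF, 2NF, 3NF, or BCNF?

Candidate keys: {Aisle, SKU}, {BinID, SKU}. Prime attributes: {Aisle, BinID, SKU}.
Each dependency's left side is a superkey — BCNF holds.

BCNF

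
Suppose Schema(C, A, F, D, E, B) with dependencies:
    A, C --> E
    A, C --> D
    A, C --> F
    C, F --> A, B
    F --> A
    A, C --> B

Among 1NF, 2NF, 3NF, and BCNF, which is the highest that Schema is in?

3NF

Candidate keys: {A, C}, {C, F}. Prime attributes: {A, C, F}.
F --> A: {F}⁺ = {A, F}, which is not all of the attributes, so the left side is not a superkey — BCNF is violated.
Its right-hand attributes {A} are all prime, as are those of every other non-superkey FD — the relation is in 3NF.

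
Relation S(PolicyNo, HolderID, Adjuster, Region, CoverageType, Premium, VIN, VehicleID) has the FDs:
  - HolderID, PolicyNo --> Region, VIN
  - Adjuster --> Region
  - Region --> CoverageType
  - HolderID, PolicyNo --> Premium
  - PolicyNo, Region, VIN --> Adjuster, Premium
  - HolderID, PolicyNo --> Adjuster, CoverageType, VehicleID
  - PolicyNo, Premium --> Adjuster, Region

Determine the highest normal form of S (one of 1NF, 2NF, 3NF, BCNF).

Candidate key: {HolderID, PolicyNo}. Prime attributes: {HolderID, PolicyNo}.
Adjuster --> Region: {Adjuster}⁺ = {Adjuster, CoverageType, Region}, which is not all of the attributes, so the left side is not a superkey — BCNF is violated.
Adjuster --> Region determines the non-prime attribute {Region} from a non-superkey — 3NF is violated.
No proper subset of a key has a non-prime attribute in its closure, so there is no partial dependency; 2NF holds.

2NF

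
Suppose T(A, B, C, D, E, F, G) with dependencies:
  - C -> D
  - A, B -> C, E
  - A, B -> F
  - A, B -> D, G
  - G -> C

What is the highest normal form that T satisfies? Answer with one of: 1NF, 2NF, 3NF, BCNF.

Candidate key: {A, B}. Prime attributes: {A, B}.
For C -> D we have {C}⁺ = {C, D}; {C} is not a superkey, so BCNF fails.
C -> D has non-prime {D} on the right and a non-superkey on the left, so 3NF fails.
Checking every proper subset of each key, none determines a non-prime attribute — 2NF is satisfied.

2NF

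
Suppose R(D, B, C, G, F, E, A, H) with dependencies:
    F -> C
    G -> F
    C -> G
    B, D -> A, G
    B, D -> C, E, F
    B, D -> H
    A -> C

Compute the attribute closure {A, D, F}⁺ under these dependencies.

{A, C, D, F, G}

Start with {A, D, F}.
F -> C applies; add {C} → now {A, C, D, F}.
C -> G applies; add {G} → now {A, C, D, F, G}.
No further FD applies.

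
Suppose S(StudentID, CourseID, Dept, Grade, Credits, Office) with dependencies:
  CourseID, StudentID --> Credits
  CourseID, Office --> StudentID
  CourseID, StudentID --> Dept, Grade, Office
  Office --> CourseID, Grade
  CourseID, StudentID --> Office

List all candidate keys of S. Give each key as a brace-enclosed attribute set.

Closure of {Office} is {CourseID, Credits, Dept, Grade, Office, StudentID}, the whole schema; {Office} is a candidate key.
Closure of {CourseID, StudentID} is {CourseID, Credits, Dept, Grade, Office, StudentID}, the whole schema; {CourseID, StudentID} is a candidate key.
No proper subset of any of these is a key, and no other minimal superkey exists.

{CourseID, StudentID}, {Office}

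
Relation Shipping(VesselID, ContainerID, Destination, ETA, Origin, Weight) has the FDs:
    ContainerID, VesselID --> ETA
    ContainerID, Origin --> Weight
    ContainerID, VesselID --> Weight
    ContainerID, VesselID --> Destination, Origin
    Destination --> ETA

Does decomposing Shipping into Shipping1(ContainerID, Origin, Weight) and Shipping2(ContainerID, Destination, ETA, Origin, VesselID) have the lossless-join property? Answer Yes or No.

Common attributes: {ContainerID, Origin}; their closure is {ContainerID, Origin, Weight}.
This includes all of Shipping1, so the common attributes are a superkey of Shipping1 — the join is lossless.

Yes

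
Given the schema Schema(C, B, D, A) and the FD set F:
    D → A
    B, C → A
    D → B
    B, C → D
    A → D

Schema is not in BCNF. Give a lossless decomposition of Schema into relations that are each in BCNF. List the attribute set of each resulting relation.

{A, B, D}; {C, D}

Candidate keys of the original relation: {A, C}, {B, C}, {C, D}.
{A, B, C, D}: {D} determines {A, B, D} here but is not a superkey — split on D → A, B, giving {A, B, D} and {C, D}.
{A, B, D}: every determinant is a superkey — BCNF.
{C, D}: every determinant is a superkey — BCNF.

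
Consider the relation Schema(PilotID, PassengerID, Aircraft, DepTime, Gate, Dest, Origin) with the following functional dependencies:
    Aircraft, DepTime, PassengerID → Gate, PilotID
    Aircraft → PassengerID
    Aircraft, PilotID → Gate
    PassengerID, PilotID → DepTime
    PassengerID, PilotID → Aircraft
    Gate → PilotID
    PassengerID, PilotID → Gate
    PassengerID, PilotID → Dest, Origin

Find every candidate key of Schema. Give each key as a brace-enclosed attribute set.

{Aircraft, DepTime}⁺ = {Aircraft, DepTime, Dest, Gate, Origin, PassengerID, PilotID} — all of the relation — so {Aircraft, DepTime} is a candidate key.
{Aircraft, Gate}⁺ = {Aircraft, DepTime, Dest, Gate, Origin, PassengerID, PilotID} — all of the relation — so {Aircraft, Gate} is a candidate key.
{Aircraft, PilotID}⁺ = {Aircraft, DepTime, Dest, Gate, Origin, PassengerID, PilotID} — all of the relation — so {Aircraft, PilotID} is a candidate key.
{Gate, PassengerID}⁺ = {Aircraft, DepTime, Dest, Gate, Origin, PassengerID, PilotID} — all of the relation — so {Gate, PassengerID} is a candidate key.
{PassengerID, PilotID}⁺ = {Aircraft, DepTime, Dest, Gate, Origin, PassengerID, PilotID} — all of the relation — so {PassengerID, PilotID} is a candidate key.
Any other superkey properly contains one of these, so there are no further candidate keys.

{Aircraft, DepTime}, {Aircraft, Gate}, {Aircraft, PilotID}, {Gate, PassengerID}, {PassengerID, PilotID}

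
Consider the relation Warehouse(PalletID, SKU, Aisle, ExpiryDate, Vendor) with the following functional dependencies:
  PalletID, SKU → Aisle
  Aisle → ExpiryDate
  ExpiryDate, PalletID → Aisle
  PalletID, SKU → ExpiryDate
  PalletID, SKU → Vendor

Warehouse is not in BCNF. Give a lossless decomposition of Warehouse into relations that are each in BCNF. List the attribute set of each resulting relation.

{Aisle, ExpiryDate}; {Aisle, PalletID, SKU, Vendor}

Candidate key of the original relation: {PalletID, SKU}.
In {Aisle, ExpiryDate, PalletID, SKU, Vendor}, {Aisle} is not a superkey ({Aisle}⁺ restricted to this set is {Aisle, ExpiryDate}), so split on Aisle → ExpiryDate into {Aisle, ExpiryDate} and {Aisle, PalletID, SKU, Vendor}.
{Aisle, ExpiryDate} has no BCNF violation.
{Aisle, PalletID, SKU, Vendor} has no BCNF violation.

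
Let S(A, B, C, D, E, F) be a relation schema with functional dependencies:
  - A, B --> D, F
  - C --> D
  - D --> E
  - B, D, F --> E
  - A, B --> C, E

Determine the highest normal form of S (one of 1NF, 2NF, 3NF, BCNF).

2NF

Candidate key: {A, B}. Prime attributes: {A, B}.
C --> D breaks BCNF: {C}⁺ = {C, D, E}, so {C} is not a superkey.
C --> D has non-prime {D} on the right and a non-superkey on the left, so 3NF fails.
Checking every proper subset of each key, none determines a non-prime attribute — 2NF is satisfied.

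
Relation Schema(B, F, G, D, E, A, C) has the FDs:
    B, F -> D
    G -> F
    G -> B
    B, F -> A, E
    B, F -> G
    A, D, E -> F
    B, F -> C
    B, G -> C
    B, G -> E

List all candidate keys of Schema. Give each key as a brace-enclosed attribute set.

{A, B, D, E}, {B, F}, {G}

Closure of {G} is {A, B, C, D, E, F, G}, the whole schema; {G} is a candidate key.
Closure of {B, F} is {A, B, C, D, E, F, G}, the whole schema; {B, F} is a candidate key.
Closure of {A, B, D, E} is {A, B, C, D, E, F, G}, the whole schema; {A, B, D, E} is a candidate key.
These are minimal and exhaustive — every other superkey contains one of them.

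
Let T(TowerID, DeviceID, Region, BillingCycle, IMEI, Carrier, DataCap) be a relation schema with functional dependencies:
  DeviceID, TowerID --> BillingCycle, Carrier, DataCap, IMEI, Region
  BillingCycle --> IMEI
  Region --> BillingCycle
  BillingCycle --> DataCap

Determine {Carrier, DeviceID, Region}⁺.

{BillingCycle, Carrier, DataCap, DeviceID, IMEI, Region}

Start with {Carrier, DeviceID, Region}.
Region --> BillingCycle applies; add {BillingCycle} → now {BillingCycle, Carrier, DeviceID, Region}.
BillingCycle --> DataCap applies; add {DataCap} → now {BillingCycle, Carrier, DataCap, DeviceID, Region}.
BillingCycle --> IMEI applies; add {IMEI} → now {BillingCycle, Carrier, DataCap, DeviceID, IMEI, Region}.
No further FD applies.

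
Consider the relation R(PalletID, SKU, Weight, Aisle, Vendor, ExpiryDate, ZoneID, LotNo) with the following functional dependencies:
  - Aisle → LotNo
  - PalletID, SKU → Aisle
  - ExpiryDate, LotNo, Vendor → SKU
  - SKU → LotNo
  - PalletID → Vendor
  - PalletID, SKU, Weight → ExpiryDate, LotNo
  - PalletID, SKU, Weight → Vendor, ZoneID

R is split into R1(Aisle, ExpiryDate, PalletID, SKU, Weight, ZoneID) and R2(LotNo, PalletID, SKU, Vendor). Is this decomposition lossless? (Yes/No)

Yes

R1 ∩ R2 = {PalletID, SKU}; its closure under F is {Aisle, LotNo, PalletID, SKU, Vendor}.
Since R2 ⊆ {Aisle, LotNo, PalletID, SKU, Vendor}, the intersection is a superkey of R2; the decomposition is lossless.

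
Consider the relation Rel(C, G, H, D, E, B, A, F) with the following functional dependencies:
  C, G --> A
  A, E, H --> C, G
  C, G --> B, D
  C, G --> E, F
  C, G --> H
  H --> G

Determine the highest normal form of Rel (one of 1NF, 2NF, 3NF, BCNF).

Candidate keys: {A, E, H}, {C, G}, {C, H}. Prime attributes: {A, C, E, G, H}.
H --> G: {H}⁺ = {G, H}, which is not all of the attributes, so the left side is not a superkey — BCNF is violated.
Since {G} ⊆ prime attributes and every other non-superkey FD also has a prime right side, the schema is in 3NF.

3NF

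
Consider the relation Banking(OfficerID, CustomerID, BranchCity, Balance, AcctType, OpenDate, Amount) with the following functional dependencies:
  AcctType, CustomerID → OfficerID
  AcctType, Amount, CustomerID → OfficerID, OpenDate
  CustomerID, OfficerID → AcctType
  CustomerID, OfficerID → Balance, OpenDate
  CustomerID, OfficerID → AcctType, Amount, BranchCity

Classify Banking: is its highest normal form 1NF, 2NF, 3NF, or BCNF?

Candidate keys: {AcctType, CustomerID}, {CustomerID, OfficerID}. Prime attributes: {AcctType, CustomerID, OfficerID}.
Each dependency's left side is a superkey — BCNF holds.

BCNF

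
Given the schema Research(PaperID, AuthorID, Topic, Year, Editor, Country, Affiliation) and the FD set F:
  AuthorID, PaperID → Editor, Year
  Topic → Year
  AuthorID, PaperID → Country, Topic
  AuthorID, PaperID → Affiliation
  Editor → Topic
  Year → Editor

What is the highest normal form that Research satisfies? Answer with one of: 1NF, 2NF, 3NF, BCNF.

Candidate key: {AuthorID, PaperID}. Prime attributes: {AuthorID, PaperID}.
For Topic → Year we have {Topic}⁺ = {Editor, Topic, Year}; {Topic} is not a superkey, so BCNF fails.
Topic → Year determines the non-prime attribute {Year} from a non-superkey — 3NF is violated.
No non-prime attribute depends on a proper subset of any candidate key, so 2NF holds.

2NF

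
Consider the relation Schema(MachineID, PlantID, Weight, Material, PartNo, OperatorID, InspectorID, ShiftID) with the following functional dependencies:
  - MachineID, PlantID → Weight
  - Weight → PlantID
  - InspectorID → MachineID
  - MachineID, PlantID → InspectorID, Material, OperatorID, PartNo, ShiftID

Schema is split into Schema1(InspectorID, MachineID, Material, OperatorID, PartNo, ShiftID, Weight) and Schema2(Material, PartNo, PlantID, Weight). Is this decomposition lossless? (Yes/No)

Common attributes: {Material, PartNo, Weight}; their closure is {Material, PartNo, PlantID, Weight}.
Since Schema2 ⊆ {Material, PartNo, PlantID, Weight}, the intersection is a superkey of Schema2; the decomposition is lossless.

Yes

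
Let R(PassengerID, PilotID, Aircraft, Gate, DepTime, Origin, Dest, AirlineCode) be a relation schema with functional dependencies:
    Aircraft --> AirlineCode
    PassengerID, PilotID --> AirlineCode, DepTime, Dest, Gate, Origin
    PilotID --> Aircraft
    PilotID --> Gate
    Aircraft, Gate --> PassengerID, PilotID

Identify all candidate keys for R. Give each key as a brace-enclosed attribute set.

{PilotID}⁺ = {Aircraft, AirlineCode, DepTime, Dest, Gate, Origin, PassengerID, PilotID} — all of the relation — so {PilotID} is a candidate key.
{Aircraft, Gate}⁺ = {Aircraft, AirlineCode, DepTime, Dest, Gate, Origin, PassengerID, PilotID} — all of the relation — so {Aircraft, Gate} is a candidate key.
These are minimal and exhaustive — every other superkey contains one of them.

{Aircraft, Gate}, {PilotID}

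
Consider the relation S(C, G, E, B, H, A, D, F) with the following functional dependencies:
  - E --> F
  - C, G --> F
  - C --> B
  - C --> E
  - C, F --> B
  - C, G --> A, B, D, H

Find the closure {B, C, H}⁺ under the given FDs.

{B, C, E, F, H}

Start with {B, C, H}.
C --> E applies; add {E} → now {B, C, E, H}.
E --> F applies; add {F} → now {B, C, E, F, H}.
No further FD applies.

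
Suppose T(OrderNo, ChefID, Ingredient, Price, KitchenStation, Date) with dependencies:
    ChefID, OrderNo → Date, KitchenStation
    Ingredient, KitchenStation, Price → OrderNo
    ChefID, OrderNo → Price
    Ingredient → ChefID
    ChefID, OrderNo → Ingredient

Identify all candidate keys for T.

{ChefID, OrderNo} is a candidate key since {ChefID, OrderNo}⁺ = {ChefID, Date, Ingredient, KitchenStation, OrderNo, Price} covers every attribute.
{Ingredient, OrderNo} is a candidate key since {Ingredient, OrderNo}⁺ = {ChefID, Date, Ingredient, KitchenStation, OrderNo, Price} covers every attribute.
{Ingredient, KitchenStation, Price} is a candidate key since {Ingredient, KitchenStation, Price}⁺ = {ChefID, Date, Ingredient, KitchenStation, OrderNo, Price} covers every attribute.
These are minimal and exhaustive — every other superkey contains one of them.

{ChefID, OrderNo}, {Ingredient, KitchenStation, Price}, {Ingredient, OrderNo}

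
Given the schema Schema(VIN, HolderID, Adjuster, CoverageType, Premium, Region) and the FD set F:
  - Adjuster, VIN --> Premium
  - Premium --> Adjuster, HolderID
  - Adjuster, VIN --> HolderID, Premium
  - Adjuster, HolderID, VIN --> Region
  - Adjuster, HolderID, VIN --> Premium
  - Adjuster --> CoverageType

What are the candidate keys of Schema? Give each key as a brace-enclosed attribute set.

{Adjuster, VIN}, {Premium, VIN}

{VIN} never appears on the right of any FD, so every key must include it.
{Adjuster, VIN}⁺ = {Adjuster, CoverageType, HolderID, Premium, Region, VIN}, which is every attribute, so {Adjuster, VIN} is a candidate key.
{Premium, VIN}⁺ = {Adjuster, CoverageType, HolderID, Premium, Region, VIN}, which is every attribute, so {Premium, VIN} is a candidate key.
Any other superkey properly contains one of these, so there are no further candidate keys.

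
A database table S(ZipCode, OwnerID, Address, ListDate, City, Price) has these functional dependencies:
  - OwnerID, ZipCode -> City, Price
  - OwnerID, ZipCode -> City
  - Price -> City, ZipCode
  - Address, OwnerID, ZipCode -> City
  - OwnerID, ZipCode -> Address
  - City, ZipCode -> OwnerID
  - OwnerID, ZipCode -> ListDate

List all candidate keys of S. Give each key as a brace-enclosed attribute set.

{Price}⁺ = {Address, City, ListDate, OwnerID, Price, ZipCode}, which is every attribute, so {Price} is a candidate key.
{City, ZipCode}⁺ = {Address, City, ListDate, OwnerID, Price, ZipCode}, which is every attribute, so {City, ZipCode} is a candidate key.
{OwnerID, ZipCode}⁺ = {Address, City, ListDate, OwnerID, Price, ZipCode}, which is every attribute, so {OwnerID, ZipCode} is a candidate key.
Any other superkey properly contains one of these, so there are no further candidate keys.

{City, ZipCode}, {OwnerID, ZipCode}, {Price}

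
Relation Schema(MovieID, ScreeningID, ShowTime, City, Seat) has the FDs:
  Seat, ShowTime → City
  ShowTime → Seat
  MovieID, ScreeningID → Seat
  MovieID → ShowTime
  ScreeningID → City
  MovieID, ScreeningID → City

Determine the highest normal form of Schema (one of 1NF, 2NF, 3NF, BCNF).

1NF

Candidate key: {MovieID, ScreeningID}. Prime attributes: {MovieID, ScreeningID}.
Seat, ShowTime → City: {Seat, ShowTime}⁺ = {City, Seat, ShowTime}, which is not all of the attributes, so the left side is not a superkey — BCNF is violated.
Seat, ShowTime → City has non-prime {City} on the right and a non-superkey on the left, so 3NF fails.
Since {MovieID} ⊂ {MovieID, ScreeningID} and {MovieID}⁺ ⊇ {City, Seat, ShowTime} with {City, Seat, ShowTime} non-prime, there is a partial dependency; 2NF fails.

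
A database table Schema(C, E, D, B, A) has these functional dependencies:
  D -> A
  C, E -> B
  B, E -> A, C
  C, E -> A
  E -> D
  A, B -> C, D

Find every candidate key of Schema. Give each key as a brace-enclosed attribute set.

{B, E}, {C, E}

Attributes never on any right-hand side: {E} — every candidate key must contain it.
{B, E}⁺ = {A, B, C, D, E} — all of the relation — so {B, E} is a candidate key.
{C, E}⁺ = {A, B, C, D, E} — all of the relation — so {C, E} is a candidate key.
Any other superkey properly contains one of these, so there are no further candidate keys.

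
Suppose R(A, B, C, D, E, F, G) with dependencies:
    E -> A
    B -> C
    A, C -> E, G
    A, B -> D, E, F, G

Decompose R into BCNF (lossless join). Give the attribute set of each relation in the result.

{A, E}; {B, C}; {B, D, E, F, G}

Candidate keys of the original relation: {A, B}, {B, E}.
Within {A, B, C, D, E, F, G}: {E}⁺ ∩ {A, B, C, D, E, F, G} = {A, E}, not the whole set, so E -> A violates BCNF; decompose into {A, E} and {B, C, D, E, F, G}.
{A, E} has no BCNF violation.
Within {B, C, D, E, F, G}: {B}⁺ ∩ {B, C, D, E, F, G} = {B, C}, not the whole set, so B -> C violates BCNF; decompose into {B, C} and {B, D, E, F, G}.
{B, C} has no BCNF violation.
{B, D, E, F, G} has no BCNF violation.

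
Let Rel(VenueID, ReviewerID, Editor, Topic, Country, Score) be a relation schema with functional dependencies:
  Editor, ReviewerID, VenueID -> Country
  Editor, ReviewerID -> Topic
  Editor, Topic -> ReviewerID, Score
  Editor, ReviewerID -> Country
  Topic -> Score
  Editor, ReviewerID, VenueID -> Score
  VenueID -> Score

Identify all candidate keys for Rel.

No FD produces {Editor, VenueID}, so they must be in every candidate key.
{Editor, ReviewerID, VenueID}⁺ = {Country, Editor, ReviewerID, Score, Topic, VenueID} — all of the relation — so {Editor, ReviewerID, VenueID} is a candidate key.
{Editor, Topic, VenueID}⁺ = {Country, Editor, ReviewerID, Score, Topic, VenueID} — all of the relation — so {Editor, Topic, VenueID} is a candidate key.
No proper subset of any of these is a key, and no other minimal superkey exists.

{Editor, ReviewerID, VenueID}, {Editor, Topic, VenueID}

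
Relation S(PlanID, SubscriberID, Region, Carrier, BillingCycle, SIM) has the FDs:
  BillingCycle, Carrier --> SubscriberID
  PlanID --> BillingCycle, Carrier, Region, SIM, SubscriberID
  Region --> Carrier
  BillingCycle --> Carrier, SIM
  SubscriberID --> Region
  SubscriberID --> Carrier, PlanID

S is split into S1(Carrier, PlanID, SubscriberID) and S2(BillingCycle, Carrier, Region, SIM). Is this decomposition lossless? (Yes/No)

Common attributes: {Carrier}; their closure is {Carrier}.
S1 ⊄ {Carrier} and S2 ⊄ {Carrier}, so the split is lossy.

No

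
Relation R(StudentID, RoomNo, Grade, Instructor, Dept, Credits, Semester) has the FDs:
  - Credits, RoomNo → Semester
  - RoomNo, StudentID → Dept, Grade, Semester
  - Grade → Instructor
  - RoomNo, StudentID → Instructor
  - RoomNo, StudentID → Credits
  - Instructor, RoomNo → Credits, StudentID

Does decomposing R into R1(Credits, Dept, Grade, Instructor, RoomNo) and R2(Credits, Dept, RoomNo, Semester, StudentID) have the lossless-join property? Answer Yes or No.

No

Common attributes: {Credits, Dept, RoomNo}; their closure is {Credits, Dept, RoomNo, Semester}.
R1 ⊄ {Credits, Dept, RoomNo, Semester} and R2 ⊄ {Credits, Dept, RoomNo, Semester}, so the split is lossy.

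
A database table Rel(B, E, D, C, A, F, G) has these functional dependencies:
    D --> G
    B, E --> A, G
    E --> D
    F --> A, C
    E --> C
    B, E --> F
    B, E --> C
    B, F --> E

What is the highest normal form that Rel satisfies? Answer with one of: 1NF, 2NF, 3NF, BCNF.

1NF

Candidate keys: {B, E}, {B, F}. Prime attributes: {B, E, F}.
D --> G: {D}⁺ = {D, G}, which is not all of the attributes, so the left side is not a superkey — BCNF is violated.
D --> G determines the non-prime attribute {G} from a non-superkey — 3NF is violated.
The proper key subset {E} of {B, E} determines non-prime {C, D, G}, so the relation is not even in 2NF.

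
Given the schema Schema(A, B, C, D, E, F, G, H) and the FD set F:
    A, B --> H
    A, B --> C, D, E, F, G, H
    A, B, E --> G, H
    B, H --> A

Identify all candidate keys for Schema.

{A, B}, {B, H}

Attributes never on any right-hand side: {B} — every candidate key must contain it.
{A, B} is a candidate key since {A, B}⁺ = {A, B, C, D, E, F, G, H} covers every attribute.
{B, H} is a candidate key since {B, H}⁺ = {A, B, C, D, E, F, G, H} covers every attribute.
No proper subset of any of these is a key, and no other minimal superkey exists.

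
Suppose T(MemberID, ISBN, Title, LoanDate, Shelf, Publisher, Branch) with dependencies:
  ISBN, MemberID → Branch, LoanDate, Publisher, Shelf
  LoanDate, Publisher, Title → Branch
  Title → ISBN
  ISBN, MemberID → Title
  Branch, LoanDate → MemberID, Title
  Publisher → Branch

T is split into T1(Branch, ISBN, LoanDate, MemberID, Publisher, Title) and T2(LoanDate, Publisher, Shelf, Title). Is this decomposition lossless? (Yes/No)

Yes

The shared attributes are {LoanDate, Publisher, Title} and {LoanDate, Publisher, Title}⁺ = {Branch, ISBN, LoanDate, MemberID, Publisher, Shelf, Title}.
Since T1 ⊆ {Branch, ISBN, LoanDate, MemberID, Publisher, Shelf, Title}, the intersection is a superkey of T1; the decomposition is lossless.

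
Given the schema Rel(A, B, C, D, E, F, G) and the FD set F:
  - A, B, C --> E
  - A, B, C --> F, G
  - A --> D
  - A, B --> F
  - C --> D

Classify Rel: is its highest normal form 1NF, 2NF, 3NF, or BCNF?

1NF

Candidate key: {A, B, C}. Prime attributes: {A, B, C}.
A --> D breaks BCNF: {A}⁺ = {A, D}, so {A} is not a superkey.
Because {D} is non-prime and the left side of A --> D is not a superkey, the relation is not in 3NF.
Since {A} ⊂ {A, B, C} and {A}⁺ ⊇ {D} with {D} non-prime, there is a partial dependency; 2NF fails.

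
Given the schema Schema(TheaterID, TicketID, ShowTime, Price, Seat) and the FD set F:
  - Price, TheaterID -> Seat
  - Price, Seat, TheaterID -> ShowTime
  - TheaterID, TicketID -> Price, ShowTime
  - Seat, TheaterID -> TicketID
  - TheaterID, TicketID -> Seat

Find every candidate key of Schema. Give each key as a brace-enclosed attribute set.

Attributes never on any right-hand side: {TheaterID} — every candidate key must contain it.
{Price, TheaterID}⁺ = {Price, Seat, ShowTime, TheaterID, TicketID} — all of the relation — so {Price, TheaterID} is a candidate key.
{Seat, TheaterID}⁺ = {Price, Seat, ShowTime, TheaterID, TicketID} — all of the relation — so {Seat, TheaterID} is a candidate key.
{TheaterID, TicketID}⁺ = {Price, Seat, ShowTime, TheaterID, TicketID} — all of the relation — so {TheaterID, TicketID} is a candidate key.
Any other superkey properly contains one of these, so there are no further candidate keys.

{Price, TheaterID}, {Seat, TheaterID}, {TheaterID, TicketID}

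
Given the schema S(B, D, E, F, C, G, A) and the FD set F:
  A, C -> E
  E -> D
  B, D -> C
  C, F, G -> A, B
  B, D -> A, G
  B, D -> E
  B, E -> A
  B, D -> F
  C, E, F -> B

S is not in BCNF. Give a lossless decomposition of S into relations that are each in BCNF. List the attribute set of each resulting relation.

Candidate keys of the original relation: {A, B, C}, {A, C, F}, {B, D}, {B, E}, {C, E, F}, {C, F, G}.
{A, B, C, D, E, F, G}: {A, C} determines {A, C, D, E} here but is not a superkey — split on A, C -> D, E, giving {A, C, D, E} and {A, B, C, F, G}.
{A, C, D, E}: {E} determines {D, E} here but is not a superkey — split on E -> D, giving {D, E} and {A, C, E}.
{D, E} is in BCNF.
{A, C, E} is in BCNF.
{A, B, C, F, G} is in BCNF.

{A, B, C, F, G}; {A, C, E}; {D, E}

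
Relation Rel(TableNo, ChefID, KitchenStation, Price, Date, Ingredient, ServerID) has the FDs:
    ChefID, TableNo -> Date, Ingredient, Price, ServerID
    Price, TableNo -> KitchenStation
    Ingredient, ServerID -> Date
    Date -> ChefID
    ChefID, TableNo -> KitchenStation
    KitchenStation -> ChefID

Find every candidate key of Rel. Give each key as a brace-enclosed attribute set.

{TableNo} never appears on the right of any FD, so every key must include it.
{ChefID, TableNo}⁺ = {ChefID, Date, Ingredient, KitchenStation, Price, ServerID, TableNo} — all of the relation — so {ChefID, TableNo} is a candidate key.
{Date, TableNo}⁺ = {ChefID, Date, Ingredient, KitchenStation, Price, ServerID, TableNo} — all of the relation — so {Date, TableNo} is a candidate key.
{KitchenStation, TableNo}⁺ = {ChefID, Date, Ingredient, KitchenStation, Price, ServerID, TableNo} — all of the relation — so {KitchenStation, TableNo} is a candidate key.
{Price, TableNo}⁺ = {ChefID, Date, Ingredient, KitchenStation, Price, ServerID, TableNo} — all of the relation — so {Price, TableNo} is a candidate key.
{Ingredient, ServerID, TableNo}⁺ = {ChefID, Date, Ingredient, KitchenStation, Price, ServerID, TableNo} — all of the relation — so {Ingredient, ServerID, TableNo} is a candidate key.
These are minimal and exhaustive — every other superkey contains one of them.

{ChefID, TableNo}, {Date, TableNo}, {Ingredient, ServerID, TableNo}, {KitchenStation, TableNo}, {Price, TableNo}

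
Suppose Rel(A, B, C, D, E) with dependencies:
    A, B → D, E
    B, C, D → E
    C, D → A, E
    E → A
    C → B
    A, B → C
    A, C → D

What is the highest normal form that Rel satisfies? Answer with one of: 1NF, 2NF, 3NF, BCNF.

Candidate keys: {A, B}, {A, C}, {B, E}, {C, D}, {C, E}. Prime attributes: {A, B, C, D, E}.
E → A: {E}⁺ = {A, E}, which is not all of the attributes, so the left side is not a superkey — BCNF is violated.
Since {A} ⊆ prime attributes and every other non-superkey FD also has a prime right side, the schema is in 3NF.

3NF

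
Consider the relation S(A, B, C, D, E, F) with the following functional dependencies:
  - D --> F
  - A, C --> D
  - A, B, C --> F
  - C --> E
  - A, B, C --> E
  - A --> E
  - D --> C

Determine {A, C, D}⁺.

{A, C, D, E, F}

Start with {A, C, D}.
D --> F applies; add {F} → now {A, C, D, F}.
C --> E applies; add {E} → now {A, C, D, E, F}.
No further FD applies.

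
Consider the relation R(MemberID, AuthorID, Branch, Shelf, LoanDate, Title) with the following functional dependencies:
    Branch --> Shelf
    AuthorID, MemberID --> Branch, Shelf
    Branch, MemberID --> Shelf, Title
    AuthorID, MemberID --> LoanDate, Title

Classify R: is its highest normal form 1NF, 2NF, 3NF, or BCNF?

Candidate key: {AuthorID, MemberID}. Prime attributes: {AuthorID, MemberID}.
Branch --> Shelf: {Branch}⁺ = {Branch, Shelf}, which is not all of the attributes, so the left side is not a superkey — BCNF is violated.
Because {Shelf} is non-prime and the left side of Branch --> Shelf is not a superkey, the relation is not in 3NF.
No proper subset of a key has a non-prime attribute in its closure, so there is no partial dependency; 2NF holds.

2NF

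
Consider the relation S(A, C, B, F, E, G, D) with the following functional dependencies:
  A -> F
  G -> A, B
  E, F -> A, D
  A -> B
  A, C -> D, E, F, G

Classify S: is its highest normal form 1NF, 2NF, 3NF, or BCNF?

Candidate keys: {A, C}, {C, E, F}, {C, G}. Prime attributes: {A, C, E, F, G}.
For A -> F we have {A}⁺ = {A, B, F}; {A} is not a superkey, so BCNF fails.
Because {B} is non-prime and the left side of G -> A, B is not a superkey, the relation is not in 3NF.
The proper key subset {A} of {A, C} determines non-prime {B}, so the relation is not even in 2NF.

1NF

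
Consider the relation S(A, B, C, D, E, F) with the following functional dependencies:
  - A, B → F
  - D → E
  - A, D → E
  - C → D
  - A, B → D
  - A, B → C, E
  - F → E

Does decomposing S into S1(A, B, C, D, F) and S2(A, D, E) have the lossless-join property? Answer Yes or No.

The shared attributes are {A, D} and {A, D}⁺ = {A, D, E}.
Since S2 ⊆ {A, D, E}, the intersection is a superkey of S2; the decomposition is lossless.

Yes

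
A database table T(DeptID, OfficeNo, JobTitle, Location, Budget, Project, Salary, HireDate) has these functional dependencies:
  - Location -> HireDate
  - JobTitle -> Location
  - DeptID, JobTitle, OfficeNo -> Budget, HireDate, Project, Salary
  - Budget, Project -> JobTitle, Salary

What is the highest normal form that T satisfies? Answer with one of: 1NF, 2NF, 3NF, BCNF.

1NF

Candidate keys: {Budget, DeptID, OfficeNo, Project}, {DeptID, JobTitle, OfficeNo}. Prime attributes: {Budget, DeptID, JobTitle, OfficeNo, Project}.
Location -> HireDate: {Location}⁺ = {HireDate, Location}, which is not all of the attributes, so the left side is not a superkey — BCNF is violated.
Location -> HireDate determines the non-prime attribute {HireDate} from a non-superkey — 3NF is violated.
The proper key subset {JobTitle} of {DeptID, JobTitle, OfficeNo} determines non-prime {HireDate, Location}, so the relation is not even in 2NF.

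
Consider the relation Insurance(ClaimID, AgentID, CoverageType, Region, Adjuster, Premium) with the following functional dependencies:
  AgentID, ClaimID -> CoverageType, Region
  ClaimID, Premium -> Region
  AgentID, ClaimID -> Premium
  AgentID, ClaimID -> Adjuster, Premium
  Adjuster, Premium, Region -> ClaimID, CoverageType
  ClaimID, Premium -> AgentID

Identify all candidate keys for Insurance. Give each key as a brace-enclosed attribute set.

{AgentID, ClaimID}⁺ = {Adjuster, AgentID, ClaimID, CoverageType, Premium, Region}, which is every attribute, so {AgentID, ClaimID} is a candidate key.
{ClaimID, Premium}⁺ = {Adjuster, AgentID, ClaimID, CoverageType, Premium, Region}, which is every attribute, so {ClaimID, Premium} is a candidate key.
{Adjuster, Premium, Region}⁺ = {Adjuster, AgentID, ClaimID, CoverageType, Premium, Region}, which is every attribute, so {Adjuster, Premium, Region} is a candidate key.
No proper subset of any of these is a key, and no other minimal superkey exists.

{Adjuster, Premium, Region}, {AgentID, ClaimID}, {ClaimID, Premium}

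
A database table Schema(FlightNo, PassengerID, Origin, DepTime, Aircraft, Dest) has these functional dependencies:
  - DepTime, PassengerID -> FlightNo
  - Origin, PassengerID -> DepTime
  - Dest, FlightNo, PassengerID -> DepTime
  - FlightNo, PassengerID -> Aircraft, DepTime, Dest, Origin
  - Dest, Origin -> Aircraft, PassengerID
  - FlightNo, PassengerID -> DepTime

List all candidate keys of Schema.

{DepTime, PassengerID}⁺ = {Aircraft, DepTime, Dest, FlightNo, Origin, PassengerID}, which is every attribute, so {DepTime, PassengerID} is a candidate key.
{Dest, Origin}⁺ = {Aircraft, DepTime, Dest, FlightNo, Origin, PassengerID}, which is every attribute, so {Dest, Origin} is a candidate key.
{FlightNo, PassengerID}⁺ = {Aircraft, DepTime, Dest, FlightNo, Origin, PassengerID}, which is every attribute, so {FlightNo, PassengerID} is a candidate key.
{Origin, PassengerID}⁺ = {Aircraft, DepTime, Dest, FlightNo, Origin, PassengerID}, which is every attribute, so {Origin, PassengerID} is a candidate key.
No proper subset of any of these is a key, and no other minimal superkey exists.

{DepTime, PassengerID}, {Dest, Origin}, {FlightNo, PassengerID}, {Origin, PassengerID}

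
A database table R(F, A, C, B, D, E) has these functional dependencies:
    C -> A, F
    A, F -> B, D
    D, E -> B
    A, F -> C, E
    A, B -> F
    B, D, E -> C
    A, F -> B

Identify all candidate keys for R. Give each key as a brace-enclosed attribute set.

{A, B}, {A, F}, {C}, {D, E}

{C}⁺ = {A, B, C, D, E, F} — all of the relation — so {C} is a candidate key.
{A, B}⁺ = {A, B, C, D, E, F} — all of the relation — so {A, B} is a candidate key.
{A, F}⁺ = {A, B, C, D, E, F} — all of the relation — so {A, F} is a candidate key.
{D, E}⁺ = {A, B, C, D, E, F} — all of the relation — so {D, E} is a candidate key.
No proper subset of any of these is a key, and no other minimal superkey exists.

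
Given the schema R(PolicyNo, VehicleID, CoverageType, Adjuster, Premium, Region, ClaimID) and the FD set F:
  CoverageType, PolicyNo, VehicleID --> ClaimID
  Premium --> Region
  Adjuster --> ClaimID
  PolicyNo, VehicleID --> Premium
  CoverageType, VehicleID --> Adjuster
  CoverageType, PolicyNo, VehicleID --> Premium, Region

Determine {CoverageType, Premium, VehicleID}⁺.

{Adjuster, ClaimID, CoverageType, Premium, Region, VehicleID}

Start with {CoverageType, Premium, VehicleID}.
Premium --> Region applies; add {Region} → now {CoverageType, Premium, Region, VehicleID}.
CoverageType, VehicleID --> Adjuster applies; add {Adjuster} → now {Adjuster, CoverageType, Premium, Region, VehicleID}.
Adjuster --> ClaimID applies; add {ClaimID} → now {Adjuster, ClaimID, CoverageType, Premium, Region, VehicleID}.
No further FD applies.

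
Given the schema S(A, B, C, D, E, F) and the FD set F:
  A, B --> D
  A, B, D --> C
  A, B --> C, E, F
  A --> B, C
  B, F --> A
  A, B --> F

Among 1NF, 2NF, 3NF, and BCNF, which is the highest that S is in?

BCNF

Candidate keys: {A}, {B, F}. Prime attributes: {A, B, F}.
The left-hand side of every FD is a superkey, so BCNF is satisfied.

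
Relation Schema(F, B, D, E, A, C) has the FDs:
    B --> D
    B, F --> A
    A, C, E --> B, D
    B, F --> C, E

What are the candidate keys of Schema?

{A, C, E, F}, {B, F}

No FD produces {F}, so it must be in every candidate key.
{B, F}⁺ = {A, B, C, D, E, F}, which is every attribute, so {B, F} is a candidate key.
{A, C, E, F}⁺ = {A, B, C, D, E, F}, which is every attribute, so {A, C, E, F} is a candidate key.
These are minimal and exhaustive — every other superkey contains one of them.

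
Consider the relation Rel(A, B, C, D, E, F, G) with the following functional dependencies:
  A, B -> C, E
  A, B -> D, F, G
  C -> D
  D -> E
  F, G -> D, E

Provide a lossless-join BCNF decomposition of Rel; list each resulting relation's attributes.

{A, B, C, F, G}; {C, D}; {D, E}

Candidate key of the original relation: {A, B}.
Within {A, B, C, D, E, F, G}: {C}⁺ ∩ {A, B, C, D, E, F, G} = {C, D, E}, not the whole set, so C -> D, E violates BCNF; decompose into {C, D, E} and {A, B, C, F, G}.
Within {C, D, E}: {D}⁺ ∩ {C, D, E} = {D, E}, not the whole set, so D -> E violates BCNF; decompose into {D, E} and {C, D}.
{D, E} is in BCNF.
{C, D} is in BCNF.
{A, B, C, F, G} is in BCNF.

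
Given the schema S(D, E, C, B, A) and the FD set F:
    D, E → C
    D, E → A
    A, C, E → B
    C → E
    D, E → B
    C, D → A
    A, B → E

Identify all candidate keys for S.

{D} never appears on the right of any FD, so every key must include it.
{C, D} is a candidate key since {C, D}⁺ = {A, B, C, D, E} covers every attribute.
{D, E} is a candidate key since {D, E}⁺ = {A, B, C, D, E} covers every attribute.
{A, B, D} is a candidate key since {A, B, D}⁺ = {A, B, C, D, E} covers every attribute.
These are minimal and exhaustive — every other superkey contains one of them.

{A, B, D}, {C, D}, {D, E}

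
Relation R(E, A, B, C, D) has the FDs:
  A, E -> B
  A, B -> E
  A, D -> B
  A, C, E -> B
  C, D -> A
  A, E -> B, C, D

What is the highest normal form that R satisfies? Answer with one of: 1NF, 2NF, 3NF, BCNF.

BCNF

Candidate keys: {A, B}, {A, D}, {A, E}, {C, D}. Prime attributes: {A, B, C, D, E}.
The left-hand side of every FD is a superkey, so BCNF is satisfied.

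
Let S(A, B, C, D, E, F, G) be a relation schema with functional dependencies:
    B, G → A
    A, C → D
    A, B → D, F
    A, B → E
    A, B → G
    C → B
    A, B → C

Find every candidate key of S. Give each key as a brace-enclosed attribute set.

{A, B}, {A, C}, {B, G}, {C, G}

{A, B}⁺ = {A, B, C, D, E, F, G} — all of the relation — so {A, B} is a candidate key.
{A, C}⁺ = {A, B, C, D, E, F, G} — all of the relation — so {A, C} is a candidate key.
{B, G}⁺ = {A, B, C, D, E, F, G} — all of the relation — so {B, G} is a candidate key.
{C, G}⁺ = {A, B, C, D, E, F, G} — all of the relation — so {C, G} is a candidate key.
No proper subset of any of these is a key, and no other minimal superkey exists.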